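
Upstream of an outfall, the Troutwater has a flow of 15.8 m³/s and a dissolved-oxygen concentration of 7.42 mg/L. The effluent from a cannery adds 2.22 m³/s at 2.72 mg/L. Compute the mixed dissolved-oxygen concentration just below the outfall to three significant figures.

6.84 mg/L

Flow-weighted mixing: C = (Q_r C_r + Q_w C_w)/(Q_r + Q_w)
= (15.8×7.42 + 2.22×2.72)/(15.8 + 2.22) = 123.3/18.02 = 6.841 mg/L.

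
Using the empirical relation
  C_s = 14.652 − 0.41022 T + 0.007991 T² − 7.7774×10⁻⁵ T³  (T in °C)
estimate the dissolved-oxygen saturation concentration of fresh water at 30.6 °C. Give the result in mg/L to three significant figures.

C_s ≈ 7.35 mg/L

C_s = 14.652 − 0.41022×30.6 + 0.007991×30.6² − 7.7774×10⁻⁵×30.6³ = 7.353 mg/L.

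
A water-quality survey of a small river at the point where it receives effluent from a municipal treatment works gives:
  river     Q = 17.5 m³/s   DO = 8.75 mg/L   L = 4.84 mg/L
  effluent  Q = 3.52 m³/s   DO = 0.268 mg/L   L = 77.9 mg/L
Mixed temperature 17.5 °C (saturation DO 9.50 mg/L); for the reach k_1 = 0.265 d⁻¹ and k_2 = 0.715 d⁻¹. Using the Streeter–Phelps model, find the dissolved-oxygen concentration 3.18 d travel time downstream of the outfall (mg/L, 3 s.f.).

Mixed DO = (17.5×8.75 + 3.52×0.268)/(17.5+3.52) = 154.1/21.02 = 7.330 mg/L.
Mixed L₀ = (17.5×4.84 + 3.52×77.9)/(21.02) = 358.9/21.02 = 17.07 mg/L.
Initial deficit D₀ = C_s − DO₀ = 9.50 − 7.330 = 2.170 mg/L.
D(3.18) = [0.265×17.07/(0.715−0.265)](e^(−0.265×3.18) − e^(−0.715×3.18)) + 2.170 e^(−0.715×3.18)
= 10.06 × (0.4305 − 0.1029) + 2.170 × 0.1029 = 3.518 mg/L.
DO = 9.50 − 3.518 = 5.982 mg/L.

DO ≈ 5.98 mg/L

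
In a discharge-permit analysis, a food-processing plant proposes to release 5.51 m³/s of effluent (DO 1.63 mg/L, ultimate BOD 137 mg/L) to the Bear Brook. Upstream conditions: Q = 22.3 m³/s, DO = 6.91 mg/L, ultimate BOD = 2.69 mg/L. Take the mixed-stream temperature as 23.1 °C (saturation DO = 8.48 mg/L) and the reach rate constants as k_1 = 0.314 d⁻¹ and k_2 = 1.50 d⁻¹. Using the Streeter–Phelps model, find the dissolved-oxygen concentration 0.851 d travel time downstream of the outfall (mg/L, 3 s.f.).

Mixed DO = (22.3×6.91 + 5.51×1.63)/(22.3+5.51) = 163.1/27.81 = 5.864 mg/L.
Mixed L₀ = (22.3×2.69 + 5.51×137)/(27.81) = 814.9/27.81 = 29.30 mg/L.
Initial deficit D₀ = C_s − DO₀ = 8.48 − 5.864 = 2.616 mg/L.
D(0.851) = [0.314×29.30/(1.50−0.314)](e^(−0.314×0.851) − e^(−1.50×0.851)) + 2.616 e^(−1.50×0.851)
= 7.758 × (0.7655 − 0.2790) + 2.616 × 0.2790 = 4.504 mg/L.
DO = 8.48 − 4.504 = 3.976 mg/L.

DO ≈ 3.98 mg/L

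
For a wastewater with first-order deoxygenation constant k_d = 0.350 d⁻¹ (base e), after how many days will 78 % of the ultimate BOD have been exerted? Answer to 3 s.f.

t ≈ 4.33 d

y/L₀ = 1 − e^(−k_d t) = 0.78 ⇒ e^(−k_d t) = 0.220
t = −ln(0.220) / 0.350 = 1.514 / 0.350 = 4.326 d.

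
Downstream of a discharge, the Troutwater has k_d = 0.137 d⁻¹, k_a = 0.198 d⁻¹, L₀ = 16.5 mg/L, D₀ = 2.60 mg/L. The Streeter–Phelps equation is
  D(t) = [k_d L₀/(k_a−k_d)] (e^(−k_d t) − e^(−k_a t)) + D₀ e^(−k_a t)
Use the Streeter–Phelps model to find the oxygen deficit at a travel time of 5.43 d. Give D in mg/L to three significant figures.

k_d L₀/(k_a−k_d) = 0.137×16.5/(0.198−0.137) = 2.261/0.06100 = 37.06 mg/L.
e^(−k_d t) = e^(−0.137×5.430) = 0.4753; e^(−k_a t) = e^(−0.198×5.430) = 0.3412.
D = 37.06 × (0.4753 − 0.3412) + 2.60 × 0.3412 = 4.966 + 0.8872 = 5.853 mg/L.

D ≈ 5.85 mg/L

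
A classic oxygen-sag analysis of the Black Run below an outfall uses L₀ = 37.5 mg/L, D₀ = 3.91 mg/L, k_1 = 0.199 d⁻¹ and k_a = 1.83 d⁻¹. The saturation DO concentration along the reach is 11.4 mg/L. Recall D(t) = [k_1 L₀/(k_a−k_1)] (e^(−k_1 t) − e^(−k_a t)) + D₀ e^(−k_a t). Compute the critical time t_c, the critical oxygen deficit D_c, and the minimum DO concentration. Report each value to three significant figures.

t_c ≈ 0.178 d; D_c ≈ 3.94 mg/L; min DO ≈ 7.46 mg/L

t_c = [1/(k_a−k_1)] ln[(k_a/k_1)(1 − D₀(k_a−k_1)/(k_1 L₀))]
= [1/(1.83−0.199)] ln[(1.83/0.199)(1 − 3.91×1.631/(0.199×37.5))]
= (1/1.631) ln[9.196 × 0.1454] = 0.6131 × ln(1.337) = 0.6131 × 0.2907 = 0.1782 d.
D_c = (k_1/k_a) L₀ e^(−k_1 t_c) = (0.199/1.83) × 37.5 × e^(−0.199×0.1782) = 0.1087 × 37.5 × 0.9652 = 3.936 mg/L.
Minimum DO = C_s − D_c = 11.4 − 3.936 = 7.464 mg/L.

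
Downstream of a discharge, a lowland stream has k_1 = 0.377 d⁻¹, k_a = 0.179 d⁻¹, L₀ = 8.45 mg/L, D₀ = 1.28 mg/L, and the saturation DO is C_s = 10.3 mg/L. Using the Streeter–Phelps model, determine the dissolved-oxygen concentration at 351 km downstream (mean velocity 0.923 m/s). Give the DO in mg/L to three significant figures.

DO ≈ 5.46 mg/L

Travel time t = x/v = 351 km / (0.923 m/s) = 351000 m / 0.923 m/s = 380300 s = 4.401 d.
k_1 L₀/(k_a−k_1) = 0.377×8.45/(0.179−0.377) = 3.186/-0.1980 = -16.09 mg/L.
e^(−k_1 t) = e^(−0.377×4.401) = 0.1903; e^(−k_a t) = e^(−0.179×4.401) = 0.4548.
D = -16.09 × (0.1903 − 0.4548) + 1.28 × 0.4548 = 4.256 + 0.5822 = 4.839 mg/L.
DO = C_s − D = 10.3 − 4.839 = 5.461 mg/L.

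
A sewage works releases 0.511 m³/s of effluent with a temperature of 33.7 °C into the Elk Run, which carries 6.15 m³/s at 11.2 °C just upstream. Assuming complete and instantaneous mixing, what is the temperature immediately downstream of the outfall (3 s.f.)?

Flow-weighted mixing: C = (Q_r C_r + Q_w C_w)/(Q_r + Q_w)
= (6.15×11.2 + 0.511×33.7)/(6.15 + 0.511) = 86.10/6.661 = 12.93 °C.

12.9 °C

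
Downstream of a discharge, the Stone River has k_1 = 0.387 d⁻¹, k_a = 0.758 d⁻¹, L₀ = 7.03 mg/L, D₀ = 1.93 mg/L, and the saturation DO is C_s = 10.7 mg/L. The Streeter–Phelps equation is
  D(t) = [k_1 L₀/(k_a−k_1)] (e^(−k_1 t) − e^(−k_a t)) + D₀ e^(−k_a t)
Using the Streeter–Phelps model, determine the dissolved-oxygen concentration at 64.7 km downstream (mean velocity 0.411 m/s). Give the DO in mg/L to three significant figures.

DO ≈ 8.43 mg/L

Travel time t = x/v = 64.7 km / (0.411 m/s) = 64700 m / 0.411 m/s = 157400 s = 1.822 d.
k_1 L₀/(k_a−k_1) = 0.387×7.03/(0.758−0.387) = 2.721/0.3710 = 7.333 mg/L.
e^(−k_1 t) = e^(−0.387×1.822) = 0.4941; e^(−k_a t) = e^(−0.758×1.822) = 0.2513.
D = 7.333 × (0.4941 − 0.2513) + 1.93 × 0.2513 = 1.780 + 0.4850 = 2.265 mg/L.
DO = C_s − D = 10.7 − 2.265 = 8.435 mg/L.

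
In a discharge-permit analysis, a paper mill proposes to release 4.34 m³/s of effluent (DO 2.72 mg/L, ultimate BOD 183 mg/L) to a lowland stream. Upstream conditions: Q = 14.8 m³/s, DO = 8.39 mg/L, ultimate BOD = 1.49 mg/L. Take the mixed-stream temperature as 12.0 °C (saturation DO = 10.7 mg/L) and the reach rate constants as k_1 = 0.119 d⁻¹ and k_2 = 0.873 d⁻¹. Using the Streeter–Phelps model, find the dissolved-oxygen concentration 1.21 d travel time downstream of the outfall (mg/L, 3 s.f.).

Mixed DO = (14.8×8.39 + 4.34×2.72)/(14.8+4.34) = 136.0/19.14 = 7.104 mg/L.
Mixed L₀ = (14.8×1.49 + 4.34×183)/(19.14) = 816.3/19.14 = 42.65 mg/L.
Initial deficit D₀ = C_s − DO₀ = 10.7 − 7.104 = 3.596 mg/L.
D(1.21) = [0.119×42.65/(0.873−0.119)](e^(−0.119×1.21) − e^(−0.873×1.21)) + 3.596 e^(−0.873×1.21)
= 6.731 × (0.8659 − 0.3477) + 3.596 × 0.3477 = 4.738 mg/L.
DO = 10.7 − 4.738 = 5.962 mg/L.

DO ≈ 5.96 mg/L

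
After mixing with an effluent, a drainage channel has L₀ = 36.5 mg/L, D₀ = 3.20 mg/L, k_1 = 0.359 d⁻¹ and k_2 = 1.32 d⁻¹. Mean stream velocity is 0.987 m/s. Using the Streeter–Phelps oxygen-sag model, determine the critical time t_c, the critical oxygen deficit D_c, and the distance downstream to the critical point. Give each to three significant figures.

t_c ≈ 1.08 d; D_c ≈ 6.74 mg/L; x_c ≈ 91.8 km

t_c = [1/(k_2−k_1)] ln[(k_2/k_1)(1 − D₀(k_2−k_1)/(k_1 L₀))]
= [1/(1.32−0.359)] ln[(1.32/0.359)(1 − 3.20×0.9610/(0.359×36.5))]
= (1/0.9610) ln[3.677 × 0.7653] = 1.041 × ln(2.814) = 1.041 × 1.035 = 1.077 d.
L(t_c) = L₀ e^(−k_1 t_c) = 36.5 × 0.6794 = 24.80 mg/L, and at the critical point k_2 D_c = k_1 L, so D_c = (0.359/1.32) × 24.80 = 6.745 mg/L.
x_c = v t_c = 0.987 m/s × 1.077 d × 86400 s/d = 91810 m ≈ 91.8 km.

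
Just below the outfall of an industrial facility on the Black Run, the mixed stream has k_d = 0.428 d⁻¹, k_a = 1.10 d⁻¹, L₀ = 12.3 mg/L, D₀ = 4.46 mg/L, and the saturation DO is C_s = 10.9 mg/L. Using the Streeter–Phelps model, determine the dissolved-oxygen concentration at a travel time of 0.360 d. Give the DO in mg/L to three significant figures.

k_d L₀/(k_a−k_d) = 0.428×12.3/(1.10−0.428) = 5.264/0.6720 = 7.834 mg/L.
e^(−k_d t) = e^(−0.428×0.3600) = 0.8572; e^(−k_a t) = e^(−1.10×0.3600) = 0.6730.
D = 7.834 × (0.8572 − 0.6730) + 4.46 × 0.6730 = 1.443 + 3.002 = 4.445 mg/L.
DO = C_s − D = 10.9 − 4.445 = 6.455 mg/L.

DO ≈ 6.46 mg/L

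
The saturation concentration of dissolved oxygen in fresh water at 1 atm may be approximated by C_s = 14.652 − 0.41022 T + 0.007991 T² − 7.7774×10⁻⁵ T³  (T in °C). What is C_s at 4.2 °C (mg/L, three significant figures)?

C_s = 14.652 − 0.41022×4.2 + 0.007991×4.2² − 7.7774×10⁻⁵×4.2³ = 13.06 mg/L.

C_s ≈ 13.1 mg/L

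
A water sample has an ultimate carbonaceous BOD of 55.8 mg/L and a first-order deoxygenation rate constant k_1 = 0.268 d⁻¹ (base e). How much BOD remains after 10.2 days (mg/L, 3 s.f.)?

L_t = L₀ e^(−k_1 t) = 55.8 × e^(−0.268×10.2) = 55.8 × 0.06498 = 3.626 mg/L.

L ≈ 3.63 mg/L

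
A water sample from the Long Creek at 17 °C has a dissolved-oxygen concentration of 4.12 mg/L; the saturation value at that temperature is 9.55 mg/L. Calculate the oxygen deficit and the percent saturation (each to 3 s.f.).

D ≈ 5.43 mg/L; 43.1 % saturation

D = C_s − C = 9.55 − 4.12 = 5.43 mg/L.
% saturation = 4.12/9.55 × 100 = 43.1 %.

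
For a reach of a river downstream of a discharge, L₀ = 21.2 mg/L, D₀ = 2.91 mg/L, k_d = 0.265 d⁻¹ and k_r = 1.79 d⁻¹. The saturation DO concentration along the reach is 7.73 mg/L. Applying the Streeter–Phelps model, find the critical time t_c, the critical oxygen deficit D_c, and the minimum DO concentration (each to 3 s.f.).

t_c ≈ 0.230 d; D_c ≈ 2.95 mg/L; min DO ≈ 4.78 mg/L

With k_r/k_d = 6.755 and 1 − D₀(k_r−k_d)/(k_d L₀) = 0.2101,
t_c = ln(6.755 × 0.2101) / (1.79 − 0.265) = ln(1.419) / 1.525 = 0.3500/1.525 = 0.2295 d.
D_c = (k_d/k_r) L₀ e^(−k_d t_c) = (0.265/1.79) × 21.2 × e^(−0.265×0.2295) = 0.1480 × 21.2 × 0.9410 = 2.953 mg/L.
Minimum DO = C_s − D_c = 7.73 − 2.953 = 4.777 mg/L.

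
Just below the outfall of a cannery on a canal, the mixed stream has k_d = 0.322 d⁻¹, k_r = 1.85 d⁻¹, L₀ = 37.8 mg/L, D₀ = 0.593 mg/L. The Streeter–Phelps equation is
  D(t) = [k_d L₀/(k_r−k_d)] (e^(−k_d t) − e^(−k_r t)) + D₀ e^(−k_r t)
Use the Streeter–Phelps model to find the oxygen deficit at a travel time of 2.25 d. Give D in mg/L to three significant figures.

k_d L₀/(k_r−k_d) = 0.322×37.8/(1.85−0.322) = 12.17/1.528 = 7.966 mg/L.
e^(−k_d t) = e^(−0.322×2.250) = 0.4846; e^(−k_r t) = e^(−1.85×2.250) = 0.01557.
D = 7.966 × (0.4846 − 0.01557) + 0.593 × 0.01557 = 3.736 + 0.009232 = 3.745 mg/L.

D ≈ 3.75 mg/L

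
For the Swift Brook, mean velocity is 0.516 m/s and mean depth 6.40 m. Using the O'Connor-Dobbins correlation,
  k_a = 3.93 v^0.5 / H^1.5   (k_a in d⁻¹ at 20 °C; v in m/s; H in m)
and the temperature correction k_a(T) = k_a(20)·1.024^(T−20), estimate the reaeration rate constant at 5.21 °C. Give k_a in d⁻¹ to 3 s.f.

k_a(20) = 3.93 × 0.516^0.5 / 6.40^1.5 = 3.93 × 0.7183 / 16.19 = 0.1744 d⁻¹.
k_a(5.21) = 0.1744 × 1.024^(5.21−20) = 0.1744 × 0.7041 = 0.1228 d⁻¹.

k_a ≈ 0.123 d⁻¹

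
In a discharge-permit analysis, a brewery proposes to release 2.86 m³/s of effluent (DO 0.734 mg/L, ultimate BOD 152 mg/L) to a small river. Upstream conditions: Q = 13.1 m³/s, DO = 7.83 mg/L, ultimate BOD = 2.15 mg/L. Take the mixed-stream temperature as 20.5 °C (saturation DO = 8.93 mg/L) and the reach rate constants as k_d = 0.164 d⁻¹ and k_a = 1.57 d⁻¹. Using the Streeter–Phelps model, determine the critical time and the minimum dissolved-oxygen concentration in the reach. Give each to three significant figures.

Mixed DO = (13.1×7.83 + 2.86×0.734)/(13.1+2.86) = 104.7/15.96 = 6.558 mg/L.
Mixed L₀ = (13.1×2.15 + 2.86×152)/(15.96) = 462.9/15.96 = 29.00 mg/L.
Initial deficit D₀ = C_s − DO₀ = 8.93 − 6.558 = 2.372 mg/L.
t_c = (1/1.406) ln[(1.57/0.164)(1 − 2.372×1.406/(0.164×29.00))] = 0.7112 × ln(2.862) = 0.7479 d.
D_c = (0.164/1.57) × 29.00 × e^(−0.164×0.7479) = 0.1045 × 29.00 × 0.8846 = 2.680 mg/L.
Minimum DO = 8.93 − 2.680 = 6.250 mg/L.

t_c ≈ 0.748 d; minimum DO ≈ 6.25 mg/L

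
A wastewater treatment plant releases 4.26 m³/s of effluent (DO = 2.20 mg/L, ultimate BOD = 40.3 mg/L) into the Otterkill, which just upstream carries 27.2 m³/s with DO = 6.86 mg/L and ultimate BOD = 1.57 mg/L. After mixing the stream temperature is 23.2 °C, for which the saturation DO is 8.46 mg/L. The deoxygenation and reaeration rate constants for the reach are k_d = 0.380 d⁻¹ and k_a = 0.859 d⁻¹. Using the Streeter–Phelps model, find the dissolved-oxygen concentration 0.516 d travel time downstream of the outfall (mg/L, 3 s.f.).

Mixed DO = (27.2×6.86 + 4.26×2.20)/(27.2+4.26) = 196.0/31.46 = 6.229 mg/L.
Mixed L₀ = (27.2×1.57 + 4.26×40.3)/(31.46) = 214.4/31.46 = 6.814 mg/L.
Initial deficit D₀ = C_s − DO₀ = 8.46 − 6.229 = 2.231 mg/L.
D(0.516) = [0.380×6.814/(0.859−0.380)](e^(−0.380×0.516) − e^(−0.859×0.516)) + 2.231 e^(−0.859×0.516)
= 5.406 × (0.8219 − 0.6420) + 2.231 × 0.6420 = 2.405 mg/L.
DO = 8.46 − 2.405 = 6.055 mg/L.

DO ≈ 6.05 mg/L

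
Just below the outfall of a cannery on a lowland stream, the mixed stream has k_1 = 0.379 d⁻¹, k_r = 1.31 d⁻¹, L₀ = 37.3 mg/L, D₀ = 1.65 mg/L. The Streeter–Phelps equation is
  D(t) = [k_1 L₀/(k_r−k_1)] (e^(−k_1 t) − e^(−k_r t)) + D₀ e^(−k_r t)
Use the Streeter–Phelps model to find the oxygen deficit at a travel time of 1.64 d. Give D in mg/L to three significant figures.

D ≈ 6.58 mg/L

k_1 L₀/(k_r−k_1) = 0.379×37.3/(1.31−0.379) = 14.14/0.9310 = 15.18 mg/L.
e^(−k_1 t) = e^(−0.379×1.640) = 0.5371; e^(−k_r t) = e^(−1.31×1.640) = 0.1167.
D = 15.18 × (0.5371 − 0.1167) + 1.65 × 0.1167 = 6.384 + 0.1925 = 6.577 mg/L.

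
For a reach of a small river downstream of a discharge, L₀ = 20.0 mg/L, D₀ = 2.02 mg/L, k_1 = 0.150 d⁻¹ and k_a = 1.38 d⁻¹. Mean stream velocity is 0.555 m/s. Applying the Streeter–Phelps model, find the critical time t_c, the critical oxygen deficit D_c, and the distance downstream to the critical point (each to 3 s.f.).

t_c = [1/(k_a−k_1)] ln[(k_a/k_1)(1 − D₀(k_a−k_1)/(k_1 L₀))]
= [1/(1.38−0.150)] ln[(1.38/0.150)(1 − 2.02×1.230/(0.150×20.0))]
= (1/1.230) ln[9.200 × 0.1718] = 0.8130 × ln(1.581) = 0.8130 × 0.4578 = 0.3722 d.
L(t_c) = L₀ e^(−k_1 t_c) = 20.0 × 0.9457 = 18.91 mg/L, and at the critical point k_a D_c = k_1 L, so D_c = (0.150/1.38) × 18.91 = 2.056 mg/L.
x_c = v t_c = 0.555 m/s × 0.3722 d × 86400 s/d = 17850 m ≈ 17.8 km.

t_c ≈ 0.372 d; D_c ≈ 2.06 mg/L; x_c ≈ 17.8 km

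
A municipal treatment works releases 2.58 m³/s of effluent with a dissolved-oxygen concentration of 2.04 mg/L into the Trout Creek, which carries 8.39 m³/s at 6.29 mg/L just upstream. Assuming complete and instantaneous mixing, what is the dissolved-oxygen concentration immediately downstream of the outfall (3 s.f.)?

5.29 mg/L

Flow-weighted mixing: C = (Q_r C_r + Q_w C_w)/(Q_r + Q_w)
= (8.39×6.29 + 2.58×2.04)/(8.39 + 2.58) = 58.04/10.97 = 5.290 mg/L.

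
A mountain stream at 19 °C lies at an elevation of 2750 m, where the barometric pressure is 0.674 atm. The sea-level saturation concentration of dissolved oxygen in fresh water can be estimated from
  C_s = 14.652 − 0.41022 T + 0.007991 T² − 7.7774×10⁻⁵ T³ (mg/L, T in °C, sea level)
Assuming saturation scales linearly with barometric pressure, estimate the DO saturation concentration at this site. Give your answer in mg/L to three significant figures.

C_s ≈ 6.21 mg/L

At sea level: C_s = 14.652 − 0.41022×19 + 0.007991×19² − 7.7774×10⁻⁵×19³ = 9.209 mg/L.
Pressure correction: C_s' = 9.209 × 0.674 = 6.207 mg/L.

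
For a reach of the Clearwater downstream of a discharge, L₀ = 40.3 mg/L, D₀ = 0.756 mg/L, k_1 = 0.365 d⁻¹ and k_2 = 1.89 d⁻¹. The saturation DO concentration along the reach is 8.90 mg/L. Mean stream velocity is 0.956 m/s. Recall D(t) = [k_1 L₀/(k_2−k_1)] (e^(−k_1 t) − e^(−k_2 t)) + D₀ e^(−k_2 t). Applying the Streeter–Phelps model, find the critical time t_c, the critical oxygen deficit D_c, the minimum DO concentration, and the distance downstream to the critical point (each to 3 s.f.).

t_c ≈ 1.02 d; D_c ≈ 5.35 mg/L; min DO ≈ 3.55 mg/L; x_c ≈ 84.6 km

With k_2/k_1 = 5.178 and 1 − D₀(k_2−k_1)/(k_1 L₀) = 0.9216,
t_c = ln(5.178 × 0.9216) / (1.89 − 0.365) = ln(4.772) / 1.525 = 1.563/1.525 = 1.025 d.
D_c = (k_1/k_2) L₀ e^(−k_1 t_c) = (0.365/1.89) × 40.3 × e^(−0.365×1.025) = 0.1931 × 40.3 × 0.6879 = 5.354 mg/L.
Minimum DO = C_s − D_c = 8.90 − 5.354 = 3.546 mg/L.
x_c = v t_c = 0.956 m/s × 1.025 d × 86400 s/d = 84650 m ≈ 84.6 km.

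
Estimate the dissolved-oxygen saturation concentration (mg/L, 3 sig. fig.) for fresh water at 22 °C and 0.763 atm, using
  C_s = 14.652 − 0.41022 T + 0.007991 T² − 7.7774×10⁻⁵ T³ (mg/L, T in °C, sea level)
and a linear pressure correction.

At sea level: C_s = 14.652 − 0.41022×22 + 0.007991×22² − 7.7774×10⁻⁵×22³ = 8.667 mg/L.
Pressure correction: C_s' = 8.667 × 0.763 = 6.613 mg/L.

C_s ≈ 6.61 mg/L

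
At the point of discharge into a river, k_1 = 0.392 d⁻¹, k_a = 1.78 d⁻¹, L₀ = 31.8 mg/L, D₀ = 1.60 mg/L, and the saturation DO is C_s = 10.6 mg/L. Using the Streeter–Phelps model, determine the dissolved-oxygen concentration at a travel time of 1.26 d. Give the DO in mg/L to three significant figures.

k_1 L₀/(k_a−k_1) = 0.392×31.8/(1.78−0.392) = 12.47/1.388 = 8.981 mg/L.
e^(−k_1 t) = e^(−0.392×1.260) = 0.6102; e^(−k_a t) = e^(−1.78×1.260) = 0.1062.
D = 8.981 × (0.6102 − 0.1062) + 1.60 × 0.1062 = 4.527 + 0.1699 = 4.697 mg/L.
DO = C_s − D = 10.6 − 4.697 = 5.903 mg/L.

DO ≈ 5.90 mg/L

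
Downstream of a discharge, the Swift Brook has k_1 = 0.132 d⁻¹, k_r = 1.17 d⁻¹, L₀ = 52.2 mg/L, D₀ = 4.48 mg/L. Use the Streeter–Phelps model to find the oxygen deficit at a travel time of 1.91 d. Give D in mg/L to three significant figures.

k_1 L₀/(k_r−k_1) = 0.132×52.2/(1.17−0.132) = 6.890/1.038 = 6.638 mg/L.
e^(−k_1 t) = e^(−0.132×1.910) = 0.7772; e^(−k_r t) = e^(−1.17×1.910) = 0.1070.
D = 6.638 × (0.7772 − 0.1070) + 4.48 × 0.1070 = 4.448 + 0.4795 = 4.928 mg/L.

D ≈ 4.93 mg/L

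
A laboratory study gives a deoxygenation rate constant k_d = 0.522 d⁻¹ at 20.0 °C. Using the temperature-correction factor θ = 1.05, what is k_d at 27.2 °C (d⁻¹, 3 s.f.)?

k_d ≈ 0.742 d⁻¹

k_d(T₂) = k_d(T₁) · θ^(T₂−T₁) = 0.522 × 1.05^(27.2−20.0)
= 0.522 × 1.05^7.20 = 0.522 × 1.421 = 0.7417 d⁻¹.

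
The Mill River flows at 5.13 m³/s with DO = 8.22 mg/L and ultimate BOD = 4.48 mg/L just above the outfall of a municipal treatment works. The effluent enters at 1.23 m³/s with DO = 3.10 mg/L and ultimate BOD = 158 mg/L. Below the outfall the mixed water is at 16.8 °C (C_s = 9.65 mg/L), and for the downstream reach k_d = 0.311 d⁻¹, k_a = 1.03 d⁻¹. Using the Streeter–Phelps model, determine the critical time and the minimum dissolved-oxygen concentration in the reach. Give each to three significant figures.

t_c ≈ 1.42 d; minimum DO ≈ 3.01 mg/L

Mixed DO = (5.13×8.22 + 1.23×3.10)/(5.13+1.23) = 45.98/6.360 = 7.230 mg/L.
Mixed L₀ = (5.13×4.48 + 1.23×158)/(6.360) = 217.3/6.360 = 34.17 mg/L.
Initial deficit D₀ = C_s − DO₀ = 9.65 − 7.230 = 2.420 mg/L.
t_c = (1/0.7190) ln[(1.03/0.311)(1 − 2.420×0.7190/(0.311×34.17))] = 1.391 × ln(2.770) = 1.417 d.
D_c = (0.311/1.03) × 34.17 × e^(−0.311×1.417) = 0.3019 × 34.17 × 0.6436 = 6.641 mg/L.
Minimum DO = 9.65 − 6.641 = 3.009 mg/L.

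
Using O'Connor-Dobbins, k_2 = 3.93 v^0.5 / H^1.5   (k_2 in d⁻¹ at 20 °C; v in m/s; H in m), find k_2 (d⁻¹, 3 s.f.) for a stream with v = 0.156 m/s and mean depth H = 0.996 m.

k_2 ≈ 1.56 d⁻¹

k_2 = 3.93 × 0.156^0.5 / 0.996^1.5 = 3.93 × 0.3950 / 0.9940 = 1.562 d⁻¹.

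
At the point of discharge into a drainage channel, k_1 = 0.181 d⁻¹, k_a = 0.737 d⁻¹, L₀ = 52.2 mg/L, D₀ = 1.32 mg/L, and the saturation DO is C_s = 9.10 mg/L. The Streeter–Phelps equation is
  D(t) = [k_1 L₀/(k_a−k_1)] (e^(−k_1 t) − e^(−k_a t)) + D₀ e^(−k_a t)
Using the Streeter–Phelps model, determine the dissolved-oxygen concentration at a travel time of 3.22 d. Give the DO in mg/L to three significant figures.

DO ≈ 1.07 mg/L

k_1 L₀/(k_a−k_1) = 0.181×52.2/(0.737−0.181) = 9.448/0.5560 = 16.99 mg/L.
e^(−k_1 t) = e^(−0.181×3.220) = 0.5583; e^(−k_a t) = e^(−0.737×3.220) = 0.09319.
D = 16.99 × (0.5583 − 0.09319) + 1.32 × 0.09319 = 7.904 + 0.1230 = 8.027 mg/L.
DO = C_s − D = 9.10 − 8.027 = 1.073 mg/L.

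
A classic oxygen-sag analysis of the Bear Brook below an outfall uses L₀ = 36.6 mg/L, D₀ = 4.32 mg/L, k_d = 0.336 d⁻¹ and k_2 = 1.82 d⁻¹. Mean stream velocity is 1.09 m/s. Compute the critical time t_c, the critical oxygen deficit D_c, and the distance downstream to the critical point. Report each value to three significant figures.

t_c = [1/(k_2−k_d)] ln[(k_2/k_d)(1 − D₀(k_2−k_d)/(k_d L₀))]
= [1/(1.82−0.336)] ln[(1.82/0.336)(1 − 4.32×1.484/(0.336×36.6))]
= (1/1.484) ln[5.417 × 0.4787] = 0.6739 × ln(2.593) = 0.6739 × 0.9528 = 0.6420 d.
D_c = (k_d/k_2) L₀ e^(−k_d t_c) = (0.336/1.82) × 36.6 × e^(−0.336×0.6420) = 0.1846 × 36.6 × 0.8060 = 5.446 mg/L.
x_c = v t_c = 1.09 m/s × 0.6420 d × 86400 s/d = 60460 m ≈ 60.5 km.

t_c ≈ 0.642 d; D_c ≈ 5.45 mg/L; x_c ≈ 60.5 km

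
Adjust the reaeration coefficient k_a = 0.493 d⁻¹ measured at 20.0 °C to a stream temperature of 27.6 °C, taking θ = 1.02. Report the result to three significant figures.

k_a(T₂) = k_a(T₁) · θ^(T₂−T₁) = 0.493 × 1.02^(27.6−20.0)
= 0.493 × 1.02^7.60 = 0.493 × 1.162 = 0.5731 d⁻¹.

k_a ≈ 0.573 d⁻¹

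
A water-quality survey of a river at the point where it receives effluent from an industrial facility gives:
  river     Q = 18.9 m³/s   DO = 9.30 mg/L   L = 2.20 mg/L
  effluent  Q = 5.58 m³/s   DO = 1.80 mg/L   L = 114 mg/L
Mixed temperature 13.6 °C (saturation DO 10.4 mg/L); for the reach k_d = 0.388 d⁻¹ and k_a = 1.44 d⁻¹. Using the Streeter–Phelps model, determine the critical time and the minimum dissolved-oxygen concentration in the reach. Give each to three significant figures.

t_c ≈ 0.941 d; minimum DO ≈ 5.22 mg/L

Mixed DO = (18.9×9.30 + 5.58×1.80)/(18.9+5.58) = 185.8/24.48 = 7.590 mg/L.
Mixed L₀ = (18.9×2.20 + 5.58×114)/(24.48) = 677.7/24.48 = 27.68 mg/L.
Initial deficit D₀ = C_s − DO₀ = 10.4 − 7.590 = 2.810 mg/L.
t_c = (1/1.052) ln[(1.44/0.388)(1 − 2.810×1.052/(0.388×27.68))] = 0.9506 × ln(2.690) = 0.9407 d.
D_c = (0.388/1.44) × 27.68 × e^(−0.388×0.9407) = 0.2694 × 27.68 × 0.6942 = 5.178 mg/L.
Minimum DO = 10.4 − 5.178 = 5.222 mg/L.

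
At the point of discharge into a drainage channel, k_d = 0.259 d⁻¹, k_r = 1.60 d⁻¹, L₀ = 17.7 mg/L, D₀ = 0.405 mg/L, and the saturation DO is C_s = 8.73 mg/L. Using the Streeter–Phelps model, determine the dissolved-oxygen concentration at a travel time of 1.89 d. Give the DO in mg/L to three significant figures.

DO ≈ 6.78 mg/L

k_d L₀/(k_r−k_d) = 0.259×17.7/(1.60−0.259) = 4.584/1.341 = 3.419 mg/L.
e^(−k_d t) = e^(−0.259×1.890) = 0.6129; e^(−k_r t) = e^(−1.60×1.890) = 0.04861.
D = 3.419 × (0.6129 − 0.04861) + 0.405 × 0.04861 = 1.929 + 0.01969 = 1.949 mg/L.
DO = C_s − D = 8.73 − 1.949 = 6.781 mg/L.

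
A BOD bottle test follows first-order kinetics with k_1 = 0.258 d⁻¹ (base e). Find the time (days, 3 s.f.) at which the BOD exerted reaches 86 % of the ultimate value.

t ≈ 7.62 d

y/L₀ = 1 − e^(−k_1 t) = 0.86 ⇒ e^(−k_1 t) = 0.140
t = −ln(0.140) / 0.258 = 1.966 / 0.258 = 7.621 d.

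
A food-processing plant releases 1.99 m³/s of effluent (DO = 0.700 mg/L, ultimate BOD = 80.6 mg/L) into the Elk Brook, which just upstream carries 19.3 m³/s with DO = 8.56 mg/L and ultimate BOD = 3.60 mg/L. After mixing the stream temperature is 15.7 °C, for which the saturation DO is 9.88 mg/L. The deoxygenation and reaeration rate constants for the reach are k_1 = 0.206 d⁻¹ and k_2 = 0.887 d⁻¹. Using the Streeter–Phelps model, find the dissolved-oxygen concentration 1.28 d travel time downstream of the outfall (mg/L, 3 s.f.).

Mixed DO = (19.3×8.56 + 1.99×0.700)/(19.3+1.99) = 166.6/21.29 = 7.825 mg/L.
Mixed L₀ = (19.3×3.60 + 1.99×80.6)/(21.29) = 229.9/21.29 = 10.80 mg/L.
Initial deficit D₀ = C_s − DO₀ = 9.88 − 7.825 = 2.055 mg/L.
D(1.28) = [0.206×10.80/(0.887−0.206)](e^(−0.206×1.28) − e^(−0.887×1.28)) + 2.055 e^(−0.887×1.28)
= 3.266 × (0.7682 − 0.3213) + 2.055 × 0.3213 = 2.120 mg/L.
DO = 9.88 − 2.120 = 7.760 mg/L.

DO ≈ 7.76 mg/L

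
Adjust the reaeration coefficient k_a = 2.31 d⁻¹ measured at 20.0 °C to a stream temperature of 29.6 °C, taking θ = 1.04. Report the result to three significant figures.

k_a ≈ 3.37 d⁻¹

k_a(T₂) = k_a(T₁) · θ^(T₂−T₁) = 2.31 × 1.04^(29.6−20.0)
= 2.31 × 1.04^9.60 = 2.31 × 1.457 = 3.366 d⁻¹.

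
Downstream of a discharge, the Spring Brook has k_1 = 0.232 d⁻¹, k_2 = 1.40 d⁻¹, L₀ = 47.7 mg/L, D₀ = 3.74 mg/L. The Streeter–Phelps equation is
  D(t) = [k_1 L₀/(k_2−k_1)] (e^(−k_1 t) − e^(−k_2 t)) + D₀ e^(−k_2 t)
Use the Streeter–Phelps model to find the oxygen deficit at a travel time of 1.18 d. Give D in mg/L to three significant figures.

D ≈ 6.11 mg/L

k_1 L₀/(k_2−k_1) = 0.232×47.7/(1.40−0.232) = 11.07/1.168 = 9.475 mg/L.
e^(−k_1 t) = e^(−0.232×1.180) = 0.7605; e^(−k_2 t) = e^(−1.40×1.180) = 0.1917.
D = 9.475 × (0.7605 − 0.1917) + 3.74 × 0.1917 = 5.390 + 0.7168 = 6.106 mg/L.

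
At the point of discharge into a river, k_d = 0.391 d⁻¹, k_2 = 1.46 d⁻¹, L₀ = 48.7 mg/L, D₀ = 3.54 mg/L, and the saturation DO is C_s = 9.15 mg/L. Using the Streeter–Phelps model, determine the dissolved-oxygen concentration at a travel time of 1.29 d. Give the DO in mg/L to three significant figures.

k_d L₀/(k_2−k_d) = 0.391×48.7/(1.46−0.391) = 19.04/1.069 = 17.81 mg/L.
e^(−k_d t) = e^(−0.391×1.290) = 0.6039; e^(−k_2 t) = e^(−1.46×1.290) = 0.1521.
D = 17.81 × (0.6039 − 0.1521) + 3.54 × 0.1521 = 8.048 + 0.5383 = 8.586 mg/L.
DO = C_s − D = 9.15 − 8.586 = 0.5639 mg/L.

DO ≈ 0.564 mg/L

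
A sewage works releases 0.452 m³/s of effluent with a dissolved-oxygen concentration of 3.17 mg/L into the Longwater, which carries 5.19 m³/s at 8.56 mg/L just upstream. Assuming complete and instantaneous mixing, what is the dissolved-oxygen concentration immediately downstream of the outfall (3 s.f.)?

8.13 mg/L

Flow-weighted mixing: C = (Q_r C_r + Q_w C_w)/(Q_r + Q_w)
= (5.19×8.56 + 0.452×3.17)/(5.19 + 0.452) = 45.86/5.642 = 8.128 mg/L.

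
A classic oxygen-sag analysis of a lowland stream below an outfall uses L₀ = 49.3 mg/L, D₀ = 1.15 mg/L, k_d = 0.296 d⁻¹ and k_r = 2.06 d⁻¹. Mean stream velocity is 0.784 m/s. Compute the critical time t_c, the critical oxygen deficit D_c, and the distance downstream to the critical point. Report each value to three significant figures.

At the critical point dD/dt = 0, so k_d L₀ e^(−k_d t) = k_r D. Substituting D(t) from the Streeter–Phelps equation and solving for t gives
t_c = ln[(k_r/k_d)(1 − D₀(k_r−k_d)/(k_d L₀))] / (k_r−k_d).
Here k_r−k_d = 1.764 d⁻¹ and 1 − D₀(k_r−k_d)/(k_d L₀) = 1 − 1.15×1.764/(0.296×49.3) = 0.8610, so
t_c = ln(6.959 × 0.8610) / 1.764 = 1.790 / 1.764 = 1.015 d.
D_c = (k_d/k_r) L₀ e^(−k_d t_c) = (0.296/2.06) × 49.3 × e^(−0.296×1.015) = 0.1437 × 49.3 × 0.7405 = 5.246 mg/L.
x_c = v t_c = 0.784 m/s × 1.015 d × 86400 s/d = 68750 m ≈ 68.8 km.

t_c ≈ 1.01 d; D_c ≈ 5.25 mg/L; x_c ≈ 68.8 km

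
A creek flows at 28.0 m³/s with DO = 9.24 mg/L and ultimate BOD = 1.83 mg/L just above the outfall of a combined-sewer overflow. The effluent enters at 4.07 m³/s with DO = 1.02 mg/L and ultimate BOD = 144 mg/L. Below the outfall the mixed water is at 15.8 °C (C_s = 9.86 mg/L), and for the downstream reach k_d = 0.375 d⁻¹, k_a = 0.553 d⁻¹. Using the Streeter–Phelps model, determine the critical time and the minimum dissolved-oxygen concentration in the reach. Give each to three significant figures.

Mixed DO = (28.0×9.24 + 4.07×1.02)/(28.0+4.07) = 262.9/32.07 = 8.197 mg/L.
Mixed L₀ = (28.0×1.83 + 4.07×144)/(32.07) = 637.3/32.07 = 19.87 mg/L.
Initial deficit D₀ = C_s − DO₀ = 9.86 − 8.197 = 1.663 mg/L.
t_c = (1/0.1780) ln[(0.553/0.375)(1 − 1.663×0.1780/(0.375×19.87))] = 5.618 × ln(1.416) = 1.954 d.
D_c = (0.375/0.553) × 19.87 × e^(−0.375×1.954) = 0.6781 × 19.87 × 0.4805 = 6.475 mg/L.
Minimum DO = 9.86 − 6.475 = 3.385 mg/L.

t_c ≈ 1.95 d; minimum DO ≈ 3.38 mg/L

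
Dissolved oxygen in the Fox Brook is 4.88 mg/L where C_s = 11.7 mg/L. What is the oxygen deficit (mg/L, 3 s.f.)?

D = C_s − C = 11.7 − 4.88 = 6.82 mg/L.

D ≈ 6.82 mg/L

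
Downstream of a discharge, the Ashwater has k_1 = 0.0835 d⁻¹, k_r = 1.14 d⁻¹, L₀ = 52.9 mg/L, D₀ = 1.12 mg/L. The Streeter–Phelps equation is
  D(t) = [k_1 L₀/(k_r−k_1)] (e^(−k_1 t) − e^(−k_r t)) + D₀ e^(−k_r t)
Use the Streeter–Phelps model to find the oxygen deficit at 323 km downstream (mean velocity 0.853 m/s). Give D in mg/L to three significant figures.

Travel time t = x/v = 323 km / (0.853 m/s) = 323000 m / 0.853 m/s = 378700 s = 4.383 d.
k_1 L₀/(k_r−k_1) = 0.0835×52.9/(1.14−0.0835) = 4.417/1.056 = 4.181 mg/L.
e^(−k_1 t) = e^(−0.0835×4.383) = 0.6935; e^(−k_r t) = e^(−1.14×4.383) = 0.006763.
D = 4.181 × (0.6935 − 0.006763) + 1.12 × 0.006763 = 2.871 + 0.007575 = 2.879 mg/L.

D ≈ 2.88 mg/L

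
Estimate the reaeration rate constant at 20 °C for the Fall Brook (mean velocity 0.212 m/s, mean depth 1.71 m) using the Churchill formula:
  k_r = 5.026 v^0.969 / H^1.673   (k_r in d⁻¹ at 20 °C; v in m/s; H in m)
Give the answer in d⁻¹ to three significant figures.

k_r ≈ 0.456 d⁻¹

k_r = 5.026 × 0.212^0.969 / 1.71^1.673 = 5.026 × 0.2224 / 2.454 = 0.4557 d⁻¹.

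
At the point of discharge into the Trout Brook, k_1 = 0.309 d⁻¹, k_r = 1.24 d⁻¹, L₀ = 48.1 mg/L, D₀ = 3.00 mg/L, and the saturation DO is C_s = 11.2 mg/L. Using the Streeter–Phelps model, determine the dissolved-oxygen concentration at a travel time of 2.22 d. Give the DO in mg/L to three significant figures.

k_1 L₀/(k_r−k_1) = 0.309×48.1/(1.24−0.309) = 14.86/0.9310 = 15.96 mg/L.
e^(−k_1 t) = e^(−0.309×2.220) = 0.5036; e^(−k_r t) = e^(−1.24×2.220) = 0.06375.
D = 15.96 × (0.5036 − 0.06375) + 3.00 × 0.06375 = 7.022 + 0.1912 = 7.213 mg/L.
DO = C_s − D = 11.2 − 7.213 = 3.987 mg/L.

DO ≈ 3.99 mg/L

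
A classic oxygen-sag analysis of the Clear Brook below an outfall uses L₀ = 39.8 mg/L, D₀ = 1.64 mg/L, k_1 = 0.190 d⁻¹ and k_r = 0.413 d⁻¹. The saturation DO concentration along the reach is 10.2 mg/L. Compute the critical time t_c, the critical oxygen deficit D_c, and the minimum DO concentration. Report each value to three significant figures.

At the critical point dD/dt = 0, so k_1 L₀ e^(−k_1 t) = k_r D. Substituting D(t) from the Streeter–Phelps equation and solving for t gives
t_c = ln[(k_r/k_1)(1 − D₀(k_r−k_1)/(k_1 L₀))] / (k_r−k_1).
Here k_r−k_1 = 0.2230 d⁻¹ and 1 − D₀(k_r−k_1)/(k_1 L₀) = 1 − 1.64×0.2230/(0.190×39.8) = 0.9516, so
t_c = ln(2.174 × 0.9516) / 0.2230 = 0.7269 / 0.2230 = 3.259 d.
D_c = (k_1/k_r) L₀ e^(−k_1 t_c) = (0.190/0.413) × 39.8 × e^(−0.190×3.259) = 0.4600 × 39.8 × 0.5383 = 9.857 mg/L.
Minimum DO = C_s − D_c = 10.2 − 9.857 = 0.3433 mg/L.

t_c ≈ 3.26 d; D_c ≈ 9.86 mg/L; min DO ≈ 0.343 mg/L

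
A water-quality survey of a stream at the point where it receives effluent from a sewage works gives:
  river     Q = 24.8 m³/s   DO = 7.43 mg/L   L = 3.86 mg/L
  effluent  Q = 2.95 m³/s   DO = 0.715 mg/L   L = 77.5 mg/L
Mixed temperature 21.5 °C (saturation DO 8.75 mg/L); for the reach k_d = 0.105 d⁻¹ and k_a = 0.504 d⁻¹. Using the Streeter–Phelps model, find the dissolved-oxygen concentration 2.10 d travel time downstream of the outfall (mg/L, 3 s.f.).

DO ≈ 6.64 mg/L

Mixed DO = (24.8×7.43 + 2.95×0.715)/(24.8+2.95) = 186.4/27.75 = 6.716 mg/L.
Mixed L₀ = (24.8×3.86 + 2.95×77.5)/(27.75) = 324.4/27.75 = 11.69 mg/L.
Initial deficit D₀ = C_s − DO₀ = 8.75 − 6.716 = 2.034 mg/L.
D(2.10) = [0.105×11.69/(0.504−0.105)](e^(−0.105×2.10) − e^(−0.504×2.10)) + 2.034 e^(−0.504×2.10)
= 3.076 × (0.8021 − 0.3470) + 2.034 × 0.3470 = 2.106 mg/L.
DO = 8.75 − 2.106 = 6.644 mg/L.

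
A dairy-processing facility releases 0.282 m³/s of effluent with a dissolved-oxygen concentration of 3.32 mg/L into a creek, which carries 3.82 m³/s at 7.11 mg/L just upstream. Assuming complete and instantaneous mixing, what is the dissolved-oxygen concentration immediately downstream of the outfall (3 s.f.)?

Flow-weighted mixing: C = (Q_r C_r + Q_w C_w)/(Q_r + Q_w)
= (3.82×7.11 + 0.282×3.32)/(3.82 + 0.282) = 28.10/4.102 = 6.849 mg/L.

6.85 mg/L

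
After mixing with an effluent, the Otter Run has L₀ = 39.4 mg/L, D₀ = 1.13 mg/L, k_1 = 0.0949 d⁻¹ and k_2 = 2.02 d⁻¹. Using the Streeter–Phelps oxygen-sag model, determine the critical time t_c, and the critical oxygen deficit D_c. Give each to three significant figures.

t_c ≈ 1.14 d; D_c ≈ 1.66 mg/L

At the critical point dD/dt = 0, so k_1 L₀ e^(−k_1 t) = k_2 D. Substituting D(t) from the Streeter–Phelps equation and solving for t gives
t_c = ln[(k_2/k_1)(1 − D₀(k_2−k_1)/(k_1 L₀))] / (k_2−k_1).
Here k_2−k_1 = 1.925 d⁻¹ and 1 − D₀(k_2−k_1)/(k_1 L₀) = 1 − 1.13×1.925/(0.0949×39.4) = 0.4182, so
t_c = ln(21.29 × 0.4182) / 1.925 = 2.186 / 1.925 = 1.136 d.
L(t_c) = L₀ e^(−k_1 t_c) = 39.4 × 0.8978 = 35.37 mg/L, and at the critical point k_2 D_c = k_1 L, so D_c = (0.0949/2.02) × 35.37 = 1.662 mg/L.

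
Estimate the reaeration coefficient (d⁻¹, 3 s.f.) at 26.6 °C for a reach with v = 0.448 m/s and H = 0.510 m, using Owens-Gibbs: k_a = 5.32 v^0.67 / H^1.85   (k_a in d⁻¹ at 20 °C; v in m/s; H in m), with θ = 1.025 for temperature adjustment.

k_a(20) = 5.32 × 0.448^0.67 / 0.510^1.85 = 5.32 × 0.5839 / 0.2877 = 10.80 d⁻¹.
k_a(26.6) = 10.80 × 1.025^(26.6−20) = 10.80 × 1.177 = 12.71 d⁻¹.

k_a ≈ 12.7 d⁻¹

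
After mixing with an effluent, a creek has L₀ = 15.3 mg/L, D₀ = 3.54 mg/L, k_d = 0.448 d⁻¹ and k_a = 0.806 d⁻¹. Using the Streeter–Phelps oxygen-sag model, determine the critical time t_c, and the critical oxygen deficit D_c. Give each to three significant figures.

At the critical point dD/dt = 0, so k_d L₀ e^(−k_d t) = k_a D. Substituting D(t) from the Streeter–Phelps equation and solving for t gives
t_c = ln[(k_a/k_d)(1 − D₀(k_a−k_d)/(k_d L₀))] / (k_a−k_d).
Here k_a−k_d = 0.3580 d⁻¹ and 1 − D₀(k_a−k_d)/(k_d L₀) = 1 − 3.54×0.3580/(0.448×15.3) = 0.8151, so
t_c = ln(1.799 × 0.8151) / 0.3580 = 0.3829 / 0.3580 = 1.069 d.
L(t_c) = L₀ e^(−k_d t_c) = 15.3 × 0.6193 = 9.476 mg/L, and at the critical point k_a D_c = k_d L, so D_c = (0.448/0.806) × 9.476 = 5.267 mg/L.

t_c ≈ 1.07 d; D_c ≈ 5.27 mg/L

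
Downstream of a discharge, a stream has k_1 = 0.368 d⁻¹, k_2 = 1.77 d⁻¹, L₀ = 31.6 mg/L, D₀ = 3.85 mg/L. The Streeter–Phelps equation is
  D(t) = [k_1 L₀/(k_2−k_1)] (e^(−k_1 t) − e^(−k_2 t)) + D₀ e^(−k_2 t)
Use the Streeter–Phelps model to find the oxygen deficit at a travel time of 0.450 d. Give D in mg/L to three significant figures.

k_1 L₀/(k_2−k_1) = 0.368×31.6/(1.77−0.368) = 11.63/1.402 = 8.294 mg/L.
e^(−k_1 t) = e^(−0.368×0.4500) = 0.8474; e^(−k_2 t) = e^(−1.77×0.4500) = 0.4509.
D = 8.294 × (0.8474 − 0.4509) + 3.85 × 0.4509 = 3.289 + 1.736 = 5.025 mg/L.

D ≈ 5.02 mg/L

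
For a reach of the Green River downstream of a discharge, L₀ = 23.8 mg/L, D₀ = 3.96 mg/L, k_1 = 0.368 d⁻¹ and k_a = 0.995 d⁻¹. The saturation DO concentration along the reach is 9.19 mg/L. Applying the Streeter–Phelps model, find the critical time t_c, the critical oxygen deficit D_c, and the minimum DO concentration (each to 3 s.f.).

t_c = [1/(k_a−k_1)] ln[(k_a/k_1)(1 − D₀(k_a−k_1)/(k_1 L₀))]
= [1/(0.995−0.368)] ln[(0.995/0.368)(1 − 3.96×0.6270/(0.368×23.8))]
= (1/0.6270) ln[2.704 × 0.7165] = 1.595 × ln(1.937) = 1.595 × 0.6613 = 1.055 d.
D_c = (k_1/k_a) L₀ e^(−k_1 t_c) = (0.368/0.995) × 23.8 × e^(−0.368×1.055) = 0.3698 × 23.8 × 0.6783 = 5.971 mg/L.
Minimum DO = C_s − D_c = 9.19 − 5.971 = 3.219 mg/L.

t_c ≈ 1.05 d; D_c ≈ 5.97 mg/L; min DO ≈ 3.22 mg/L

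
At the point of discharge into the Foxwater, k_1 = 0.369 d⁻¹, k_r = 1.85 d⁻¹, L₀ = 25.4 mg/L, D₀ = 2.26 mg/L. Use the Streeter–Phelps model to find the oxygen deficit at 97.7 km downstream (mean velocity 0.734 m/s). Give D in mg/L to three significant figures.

D ≈ 3.35 mg/L

Travel time t = x/v = 97.7 km / (0.734 m/s) = 97700 m / 0.734 m/s = 133100 s = 1.541 d.
k_1 L₀/(k_r−k_1) = 0.369×25.4/(1.85−0.369) = 9.373/1.481 = 6.329 mg/L.
e^(−k_1 t) = e^(−0.369×1.541) = 0.5664; e^(−k_r t) = e^(−1.85×1.541) = 0.05784.
D = 6.329 × (0.5664 − 0.05784) + 2.26 × 0.05784 = 3.218 + 0.1307 = 3.349 mg/L.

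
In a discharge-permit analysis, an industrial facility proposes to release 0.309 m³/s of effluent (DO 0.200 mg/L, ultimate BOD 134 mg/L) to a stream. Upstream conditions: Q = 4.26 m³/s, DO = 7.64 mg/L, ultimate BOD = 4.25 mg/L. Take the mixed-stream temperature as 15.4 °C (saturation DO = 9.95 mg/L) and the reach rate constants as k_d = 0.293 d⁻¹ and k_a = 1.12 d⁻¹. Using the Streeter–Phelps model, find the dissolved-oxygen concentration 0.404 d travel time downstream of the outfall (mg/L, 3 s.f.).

Mixed DO = (4.26×7.64 + 0.309×0.200)/(4.26+0.309) = 32.61/4.569 = 7.137 mg/L.
Mixed L₀ = (4.26×4.25 + 0.309×134)/(4.569) = 59.51/4.569 = 13.02 mg/L.
Initial deficit D₀ = C_s − DO₀ = 9.95 − 7.137 = 2.813 mg/L.
D(0.404) = [0.293×13.02/(1.12−0.293)](e^(−0.293×0.404) − e^(−1.12×0.404)) + 2.813 e^(−1.12×0.404)
= 4.615 × (0.8884 − 0.6360) + 2.813 × 0.6360 = 2.954 mg/L.
DO = 9.95 − 2.954 = 6.996 mg/L.

DO ≈ 7.00 mg/L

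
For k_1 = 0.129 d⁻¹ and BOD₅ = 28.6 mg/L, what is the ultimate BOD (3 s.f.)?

L₀ ≈ 60.2 mg/L

BOD₅ = L₀(1 − e^(−5k_1)) ⇒ L₀ = BOD₅ / (1 − e^(−5×0.129))
= 28.6 / (1 − 0.5247) = 28.6 / 0.4753 = 60.17 mg/L.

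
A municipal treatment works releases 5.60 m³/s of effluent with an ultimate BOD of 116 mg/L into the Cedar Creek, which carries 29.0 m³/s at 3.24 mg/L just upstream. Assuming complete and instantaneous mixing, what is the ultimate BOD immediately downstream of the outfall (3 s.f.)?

Flow-weighted mixing: C = (Q_r C_r + Q_w C_w)/(Q_r + Q_w)
= (29.0×3.24 + 5.60×116)/(29.0 + 5.60) = 743.6/34.60 = 21.49 mg/L.

21.5 mg/L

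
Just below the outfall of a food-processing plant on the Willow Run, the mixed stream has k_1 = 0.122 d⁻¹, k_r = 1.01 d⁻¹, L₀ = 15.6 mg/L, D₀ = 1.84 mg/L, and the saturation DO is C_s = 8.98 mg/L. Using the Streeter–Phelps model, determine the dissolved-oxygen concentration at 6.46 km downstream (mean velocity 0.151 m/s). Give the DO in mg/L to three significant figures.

Travel time t = x/v = 6.46 km / (0.151 m/s) = 6460 m / 0.151 m/s = 42780 s = 0.4952 d.
k_1 L₀/(k_r−k_1) = 0.122×15.6/(1.01−0.122) = 1.903/0.8880 = 2.143 mg/L.
e^(−k_1 t) = e^(−0.122×0.4952) = 0.9414; e^(−k_r t) = e^(−1.01×0.4952) = 0.6065.
D = 2.143 × (0.9414 − 0.6065) + 1.84 × 0.6065 = 0.7178 + 1.116 = 1.834 mg/L.
DO = C_s − D = 8.98 − 1.834 = 7.146 mg/L.

DO ≈ 7.15 mg/L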